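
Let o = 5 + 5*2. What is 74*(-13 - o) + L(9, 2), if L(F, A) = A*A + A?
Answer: -2066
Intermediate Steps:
L(F, A) = A + A**2 (L(F, A) = A**2 + A = A + A**2)
o = 15 (o = 5 + 10 = 15)
74*(-13 - o) + L(9, 2) = 74*(-13 - 1*15) + 2*(1 + 2) = 74*(-13 - 15) + 2*3 = 74*(-28) + 6 = -2072 + 6 = -2066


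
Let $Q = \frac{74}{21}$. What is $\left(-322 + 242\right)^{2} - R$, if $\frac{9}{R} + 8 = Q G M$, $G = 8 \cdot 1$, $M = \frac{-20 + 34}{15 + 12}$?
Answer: $\frac{3429671}{536} \approx 6398.6$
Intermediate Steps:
$Q = \frac{74}{21}$ ($Q = 74 \cdot \frac{1}{21} = \frac{74}{21} \approx 3.5238$)
$M = \frac{14}{27} \approx 0.51852$
$G = 8$
$R = \frac{729}{536}$ ($R = \frac{9}{-8 + \frac{74}{21} \cdot 8 \cdot \frac{14}{27}} = \frac{9}{-8 + \frac{592}{21} \cdot \frac{14}{27}} = \frac{9}{-8 + \frac{1184}{81}} = \frac{9}{\frac{536}{81}} = 9 \cdot \frac{81}{536} = \frac{729}{536} \approx 1.3601$)
$\left(-322 + 242\right)^{2} - R = \left(-322 + 242\right)^{2} - \frac{729}{536} = \left(-80\right)^{2} - \frac{729}{536} = 6400 - \frac{729}{536} = \frac{3429671}{536}$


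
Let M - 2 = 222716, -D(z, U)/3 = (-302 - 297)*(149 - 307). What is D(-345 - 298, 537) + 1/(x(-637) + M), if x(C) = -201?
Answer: -63178361741/222517 ≈ -2.8393e+5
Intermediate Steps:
D(z, U) = -283926 (D(z, U) = -3*(-302 - 297)*(149 - 307) = -(-1797)*(-158) = -3*94642 = -283926)
M = 222718 (M = 2 + 222716 = 222718)
D(-345 - 298, 537) + 1/(x(-637) + M) = -283926 + 1/(-201 + 222718) = -283926 + 1/222517 = -63178361741/222517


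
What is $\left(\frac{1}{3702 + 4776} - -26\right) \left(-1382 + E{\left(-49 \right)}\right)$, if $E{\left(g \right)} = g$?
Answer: $- \frac{11682737}{314} \approx -37206.0$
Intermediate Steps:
$\left(\frac{1}{3702 + 4776} - -26\right) \left(-1382 + E{\left(-49 \right)}\right) = \left(\frac{1}{3702 + 4776} - -26\right) \left(-1382 - 49\right) = \left(\frac{1}{8478} + \left(36 - 10\right)\right) \left(-1431\right) = \left(\frac{1}{8478} + 26\right) \left(-1431\right) = \frac{220429}{8478} \left(-1431\right) = - \frac{11682737}{314}$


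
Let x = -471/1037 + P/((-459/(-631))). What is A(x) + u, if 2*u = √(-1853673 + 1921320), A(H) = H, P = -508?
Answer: -19566145/27999 + √67647/2 ≈ -568.77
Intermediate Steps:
x = -19566145/27999 (x = -471/1037 - 508/((-459/(-631))) = -471*1/1037 - 508/((-459*(-1/631))) = -471/1037 - 508/459/631 = -471/1037 - 508*631/459 = -471/1037 - 320548/459 = -19566145/27999 ≈ -698.82)
u = √67647/2 (u = √(-1853673 + 1921320)/2 = √67647/2 ≈ 130.05)
A(x) + u = -19566145/27999 + √67647/2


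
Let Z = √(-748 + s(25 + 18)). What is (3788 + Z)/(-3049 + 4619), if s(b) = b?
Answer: 1894/785 + I*√705/1570 ≈ 2.4127 + 0.016912*I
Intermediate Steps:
Z = I*√705 (Z = √(-748 + (25 + 18)) = √(-748 + 43) = √(-705) = I*√705 ≈ 26.552*I)
(3788 + Z)/(-3049 + 4619) = (3788 + I*√705)/(-3049 + 4619) = (3788 + I*√705)/1570 = (3788 + I*√705)*(1/1570) = 1894/785 + I*√705/1570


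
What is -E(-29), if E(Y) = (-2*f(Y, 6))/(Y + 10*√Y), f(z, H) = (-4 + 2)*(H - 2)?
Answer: 16/129 + 160*I*√29/3741 ≈ 0.12403 + 0.23032*I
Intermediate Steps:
f(z, H) = 4 - 2*H (f(z, H) = -2*(-2 + H) = 4 - 2*H)
E(Y) = 16/(Y + 10*√Y) (E(Y) = (-2*(4 - 2*6))/(Y + 10*√Y) = (-2*(4 - 12))/(Y + 10*√Y) = (-2*(-8))/(Y + 10*√Y) = 16/(Y + 10*√Y))
-E(-29) = -16/(-29 + 10*√(-29)) = -16/(-29 + 10*(I*√29)) = -16/(-29 + 10*I*√29)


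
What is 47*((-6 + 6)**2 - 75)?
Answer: -3525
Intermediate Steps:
47*((-6 + 6)**2 - 75) = 47*(0**2 - 75) = 47*(0 - 75) = 47*(-75) = -3525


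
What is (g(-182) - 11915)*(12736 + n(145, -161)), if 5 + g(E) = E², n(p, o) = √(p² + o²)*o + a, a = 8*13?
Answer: 272259360 - 3413844*√46946 ≈ -4.6742e+8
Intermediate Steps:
a = 104
n(p, o) = 104 + o*√(o² + p²) (n(p, o) = √(p² + o²)*o + 104 = √(o² + p²)*o + 104 = o*√(o² + p²) + 104 = 104 + o*√(o² + p²))
g(E) = -5 + E²
(g(-182) - 11915)*(12736 + n(145, -161)) = ((-5 + (-182)²) - 11915)*(12736 + (104 - 161*√((-161)² + 145²))) = ((-5 + 33124) - 11915)*(12736 + (104 - 161*√(25921 + 21025))) = (33119 - 11915)*(12736 + (104 - 161*√46946)) = 21204*(12840 - 161*√46946) = 272259360 - 3413844*√46946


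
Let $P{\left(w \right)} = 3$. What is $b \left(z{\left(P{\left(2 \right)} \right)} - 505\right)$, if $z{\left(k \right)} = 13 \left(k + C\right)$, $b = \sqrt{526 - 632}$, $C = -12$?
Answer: $- 622 i \sqrt{106} \approx - 6403.9 i$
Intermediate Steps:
$b = i \sqrt{106}$ ($b = \sqrt{-106} = i \sqrt{106} \approx 10.296 i$)
$z{\left(k \right)} = -156 + 13 k$ ($z{\left(k \right)} = 13 \left(k - 12\right) = 13 \left(-12 + k\right) = -156 + 13 k$)
$b \left(z{\left(P{\left(2 \right)} \right)} - 505\right) = i \sqrt{106} \left(\left(-156 + 13 \cdot 3\right) - 505\right) = i \sqrt{106} \left(\left(-156 + 39\right) - 505\right) = i \sqrt{106} \left(-117 - 505\right) = i \sqrt{106} \left(-622\right) = - 622 i \sqrt{106}$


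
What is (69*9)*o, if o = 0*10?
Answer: 0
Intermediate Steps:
o = 0
(69*9)*o = (69*9)*0 = 621*0 = 0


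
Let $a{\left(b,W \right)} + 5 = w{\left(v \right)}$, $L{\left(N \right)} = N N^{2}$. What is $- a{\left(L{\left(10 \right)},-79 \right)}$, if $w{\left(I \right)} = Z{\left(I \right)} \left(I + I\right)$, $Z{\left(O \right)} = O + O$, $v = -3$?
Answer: $-31$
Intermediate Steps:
$Z{\left(O \right)} = 2 O$
$L{\left(N \right)} = N^{3}$
$w{\left(I \right)} = 4 I^{2}$ ($w{\left(I \right)} = 2 I \left(I + I\right) = 2 I 2 I = 4 I^{2}$)
$a{\left(b,W \right)} = 31$ ($a{\left(b,W \right)} = -5 + 4 \left(-3\right)^{2} = -5 + 4 \cdot 9 = -5 + 36 = 31$)
$- a{\left(L{\left(10 \right)},-79 \right)} = \left(-1\right) 31 = -31$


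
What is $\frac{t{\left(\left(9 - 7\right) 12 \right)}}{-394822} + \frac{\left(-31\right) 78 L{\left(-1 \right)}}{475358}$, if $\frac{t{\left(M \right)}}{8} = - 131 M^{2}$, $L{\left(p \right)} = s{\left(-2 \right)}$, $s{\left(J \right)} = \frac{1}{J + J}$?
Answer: $\frac{22091351991}{14437061252} \approx 1.5302$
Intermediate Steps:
$s{\left(J \right)} = \frac{1}{2 J}$
$L{\left(p \right)} = - \frac{1}{4}$ ($L{\left(p \right)} = \frac{1}{2 \left(-2\right)} = \frac{1}{2} \left(- \frac{1}{2}\right) = - \frac{1}{4}$)
$t{\left(M \right)} = - 1048 M^{2}$ ($t{\left(M \right)} = 8 \left(- 131 M^{2}\right) = - 1048 M^{2}$)
$\frac{t{\left(\left(9 - 7\right) 12 \right)}}{-394822} + \frac{\left(-31\right) 78 L{\left(-1 \right)}}{475358} = \frac{\left(-1048\right) \left(\left(9 - 7\right) 12\right)^{2}}{-394822} + \frac{\left(-31\right) 78 \left(- \frac{1}{4}\right)}{475358} = - 1048 \left(2 \cdot 12\right)^{2} \left(- \frac{1}{394822}\right) + \left(-2418\right) \left(- \frac{1}{4}\right) \frac{1}{475358} = - 1048 \cdot 24^{2} \left(- \frac{1}{394822}\right) + \frac{1209}{2} \cdot \frac{1}{475358} = \left(-1048\right) 576 \left(- \frac{1}{394822}\right) + \frac{93}{73132} = \left(-603648\right) \left(- \frac{1}{394822}\right) + \frac{93}{73132} = \frac{301824}{197411} + \frac{93}{73132} = \frac{22091351991}{14437061252}$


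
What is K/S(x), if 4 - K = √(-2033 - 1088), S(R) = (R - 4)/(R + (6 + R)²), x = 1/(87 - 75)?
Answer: -5341/141 + 5341*I*√3121/564 ≈ -37.879 + 529.04*I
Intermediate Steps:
x = 1/12 ≈ 0.083333
S(R) = (-4 + R)/(R + (6 + R)²)
K = 4 - I*√3121 (K = 4 - √(-2033 - 1088) = 4 - √(-3121) = 4 - I*√3121 ≈ 4.0 - 55.866*I)
K/S(x) = (4 - I*√3121)/(((-4 + 1/12)/(1/12 + (6 + 1/12)²))) = (4 - I*√3121)/((-47/12/(1/12 + (73/12)²))) = (4 - I*√3121)/((-47/12/(1/12 + 5329/144))) = (4 - I*√3121)/((-47/12/(5341/144))) = (4 - I*√3121)/(((144/5341)*(-47/12))) = (4 - I*√3121)/(-564/5341) = (4 - I*√3121)*(-5341/564) = -5341/141 + 5341*I*√3121/564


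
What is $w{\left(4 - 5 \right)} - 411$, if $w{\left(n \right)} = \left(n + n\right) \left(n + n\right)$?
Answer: $-407$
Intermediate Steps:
$w{\left(n \right)} = 4 n^{2}$ ($w{\left(n \right)} = 2 n 2 n = 4 n^{2}$)
$w{\left(4 - 5 \right)} - 411 = 4 \left(4 - 5\right)^{2} - 411 = 4 \left(-1\right)^{2} - 411 = 4 \cdot 1 - 411 = 4 - 411 = -407$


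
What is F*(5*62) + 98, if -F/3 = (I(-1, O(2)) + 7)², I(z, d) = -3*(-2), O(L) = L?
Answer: -157072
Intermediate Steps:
I(z, d) = 6
F = -507 (F = -3*(6 + 7)² = -3*13² = -3*169 = -507)
F*(5*62) + 98 = -2535*62 + 98 = -507*310 + 98 = -157170 + 98 = -157072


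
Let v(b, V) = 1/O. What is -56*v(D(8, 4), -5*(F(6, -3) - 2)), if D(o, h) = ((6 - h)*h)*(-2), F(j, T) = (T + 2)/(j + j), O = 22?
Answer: -28/11 ≈ -2.5455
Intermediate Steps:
F(j, T) = (2 + T)/(2*j) (F(j, T) = (2 + T)/((2*j)) = (2 + T)*(1/(2*j)) = (2 + T)/(2*j))
D(o, h) = -2*h*(6 - h) (D(o, h) = (h*(6 - h))*(-2) = -2*h*(6 - h))
v(b, V) = 1/22
-56*v(D(8, 4), -5*(F(6, -3) - 2)) = -56*1/22 = -28/11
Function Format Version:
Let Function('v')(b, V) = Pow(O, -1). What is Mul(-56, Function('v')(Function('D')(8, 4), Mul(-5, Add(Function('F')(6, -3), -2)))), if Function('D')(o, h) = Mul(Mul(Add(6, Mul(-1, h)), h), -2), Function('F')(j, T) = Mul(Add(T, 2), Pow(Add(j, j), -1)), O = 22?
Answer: Rational(-28, 11) ≈ -2.5455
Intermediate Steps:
Function('F')(j, T) = Mul(Rational(1, 2), Pow(j, -1), Add(2, T)) (Function('F')(j, T) = Mul(Add(2, T), Pow(Mul(2, j), -1)) = Mul(Add(2, T), Mul(Rational(1, 2), Pow(j, -1))) = Mul(Rational(1, 2), Pow(j, -1), Add(2, T)))
Function('D')(o, h) = Mul(-2, h, Add(6, Mul(-1, h))) (Function('D')(o, h) = Mul(Mul(h, Add(6, Mul(-1, h))), -2) = Mul(-2, h, Add(6, Mul(-1, h))))
Function('v')(b, V) = Rational(1, 22) (Function('v')(b, V) = Pow(22, -1) = Rational(1, 22))
Mul(-56, Function('v')(Function('D')(8, 4), Mul(-5, Add(Function('F')(6, -3), -2)))) = Mul(-56, Rational(1, 22)) = Rational(-28, 11)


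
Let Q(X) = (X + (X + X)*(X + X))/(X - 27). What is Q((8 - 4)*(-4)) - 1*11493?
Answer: -495207/43 ≈ -11516.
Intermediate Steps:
Q(X) = (X + 4*X²)/(-27 + X) (Q(X) = (X + (2*X)*(2*X))/(-27 + X) = (X + 4*X²)/(-27 + X))
Q((8 - 4)*(-4)) - 1*11493 = ((8 - 4)*(-4))*(1 + 4*((8 - 4)*(-4)))/(-27 + (8 - 4)*(-4)) - 1*11493 = (4*(-4))*(1 + 4*(4*(-4)))/(-27 + 4*(-4)) - 11493 = -16*(1 + 4*(-16))/(-27 - 16) - 11493 = -16*(1 - 64)/(-43) - 11493 = -16*(-1/43)*(-63) - 11493 = -1008/43 - 11493 = -495207/43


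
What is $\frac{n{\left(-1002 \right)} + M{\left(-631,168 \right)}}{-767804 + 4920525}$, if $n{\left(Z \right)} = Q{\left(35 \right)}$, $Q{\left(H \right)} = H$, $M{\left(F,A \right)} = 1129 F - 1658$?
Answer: $- \frac{714022}{4152721} \approx -0.17194$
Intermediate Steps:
$M{\left(F,A \right)} = -1658 + 1129 F$
$n{\left(Z \right)} = 35$
$\frac{n{\left(-1002 \right)} + M{\left(-631,168 \right)}}{-767804 + 4920525} = \frac{35 + \left(-1658 + 1129 \left(-631\right)\right)}{-767804 + 4920525} = \frac{35 - 714057}{4152721} = \left(35 - 714057\right) \frac{1}{4152721} = \left(-714022\right) \frac{1}{4152721} = - \frac{714022}{4152721}$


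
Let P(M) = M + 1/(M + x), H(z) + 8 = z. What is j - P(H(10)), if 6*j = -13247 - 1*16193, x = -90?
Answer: -1295885/264 ≈ -4908.7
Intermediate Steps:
H(z) = -8 + z
P(M) = M + 1/(-90 + M) (P(M) = M + 1/(M - 90) = M + 1/(-90 + M))
j = -14720/3 (j = (-13247 - 1*16193)/6 = (-13247 - 16193)/6 = (⅙)*(-29440) = -14720/3 ≈ -4906.7)
j - P(H(10)) = -14720/3 - (1 + (-8 + 10)² - 90*(-8 + 10))/(-90 + (-8 + 10)) = -14720/3 - (1 + 2² - 90*2)/(-90 + 2) = -14720/3 - (1 + 4 - 180)/(-88) = -14720/3 - (-1)*(-175)/88 = -14720/3 - 1*175/88 = -14720/3 - 175/88 = -1295885/264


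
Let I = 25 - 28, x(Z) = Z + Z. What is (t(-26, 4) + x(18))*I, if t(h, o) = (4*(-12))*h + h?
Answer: -3774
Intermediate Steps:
t(h, o) = -47*h (t(h, o) = -48*h + h = -47*h)
x(Z) = 2*Z
I = -3
(t(-26, 4) + x(18))*I = (-47*(-26) + 2*18)*(-3) = (1222 + 36)*(-3) = 1258*(-3) = -3774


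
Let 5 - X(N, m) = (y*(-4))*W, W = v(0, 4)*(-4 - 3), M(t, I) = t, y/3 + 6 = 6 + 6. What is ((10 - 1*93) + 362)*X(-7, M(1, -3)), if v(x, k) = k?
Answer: -561069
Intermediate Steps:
y = 18 (y = -18 + 3*(6 + 6) = -18 + 3*12 = -18 + 36 = 18)
W = -28 (W = 4*(-4 - 3) = 4*(-7) = -28)
X(N, m) = -2011 (X(N, m) = 5 - 18*(-4)*(-28) = 5 - (-72)*(-28) = 5 - 1*2016 = 5 - 2016 = -2011)
((10 - 1*93) + 362)*X(-7, M(1, -3)) = ((10 - 1*93) + 362)*(-2011) = ((10 - 93) + 362)*(-2011) = (-83 + 362)*(-2011) = 279*(-2011) = -561069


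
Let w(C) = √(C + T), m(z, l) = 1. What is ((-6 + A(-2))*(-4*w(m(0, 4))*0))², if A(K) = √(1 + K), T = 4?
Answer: 0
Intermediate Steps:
w(C) = √(4 + C) (w(C) = √(C + 4) = √(4 + C))
((-6 + A(-2))*(-4*w(m(0, 4))*0))² = ((-6 + √(1 - 2))*(-4*√(4 + 1)*0))² = ((-6 + √(-1))*(-4*√5*0))² = ((-6 + I)*0)² = 0² = 0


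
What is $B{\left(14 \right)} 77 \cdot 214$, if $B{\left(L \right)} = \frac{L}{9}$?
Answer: $\frac{230692}{9} \approx 25632.0$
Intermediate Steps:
$B{\left(L \right)} = \frac{L}{9}$ ($B{\left(L \right)} = L \frac{1}{9} = \frac{L}{9}$)
$B{\left(14 \right)} 77 \cdot 214 = \frac{1}{9} \cdot 14 \cdot 77 \cdot 214 = \frac{14}{9} \cdot 77 \cdot 214 = \frac{1078}{9} \cdot 214 = \frac{230692}{9}$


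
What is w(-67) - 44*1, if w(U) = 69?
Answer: 25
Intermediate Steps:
w(-67) - 44*1 = 69 - 44*1 = 69 - 44 = 25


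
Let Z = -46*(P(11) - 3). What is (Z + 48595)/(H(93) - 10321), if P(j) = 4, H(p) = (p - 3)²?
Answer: -48549/2221 ≈ -21.859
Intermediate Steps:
H(p) = (-3 + p)²
Z = -46 (Z = -46*(4 - 3) = -46*1 = -46)
(Z + 48595)/(H(93) - 10321) = (-46 + 48595)/((-3 + 93)² - 10321) = 48549/(90² - 10321) = 48549/(8100 - 10321) = 48549/(-2221) = 48549*(-1/2221) = -48549/2221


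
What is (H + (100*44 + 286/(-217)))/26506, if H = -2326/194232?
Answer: 92698329253/558592003032 ≈ 0.16595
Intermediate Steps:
H = -1163/97116 (H = -2326*1/194232 = -1163/97116 ≈ -0.011975)
(H + (100*44 + 286/(-217)))/26506 = (-1163/97116 + (100*44 + 286/(-217)))/26506 = (-1163/97116 + (4400 + 286*(-1/217)))*(1/26506) = (-1163/97116 + (4400 - 286/217))*(1/26506) = (-1163/97116 + 954514/217)*(1/26506) = (92698329253/21074172)*(1/26506) = 92698329253/558592003032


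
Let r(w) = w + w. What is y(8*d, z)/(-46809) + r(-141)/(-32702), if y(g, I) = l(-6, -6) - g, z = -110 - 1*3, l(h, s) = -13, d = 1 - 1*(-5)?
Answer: 7597480/765373959 ≈ 0.0099265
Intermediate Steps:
d = 6 (d = 1 + 5 = 6)
r(w) = 2*w
z = -113 (z = -110 - 3 = -113)
y(g, I) = -13 - g
y(8*d, z)/(-46809) + r(-141)/(-32702) = (-13 - 8*6)/(-46809) + (2*(-141))/(-32702) = (-13 - 1*48)*(-1/46809) - 282*(-1/32702) = (-13 - 48)*(-1/46809) + 141/16351 = -61*(-1/46809) + 141/16351 = 61/46809 + 141/16351 = 7597480/765373959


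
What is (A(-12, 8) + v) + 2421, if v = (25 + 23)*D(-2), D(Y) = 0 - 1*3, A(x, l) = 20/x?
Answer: 6826/3 ≈ 2275.3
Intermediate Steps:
D(Y) = -3 (D(Y) = 0 - 3 = -3)
v = -144 (v = (25 + 23)*(-3) = 48*(-3) = -144)
(A(-12, 8) + v) + 2421 = (20/(-12) - 144) + 2421 = (20*(-1/12) - 144) + 2421 = (-5/3 - 144) + 2421 = -437/3 + 2421 = 6826/3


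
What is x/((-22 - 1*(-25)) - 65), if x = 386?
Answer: -193/31 ≈ -6.2258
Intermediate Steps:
x/((-22 - 1*(-25)) - 65) = 386/((-22 - 1*(-25)) - 65) = 386/((-22 + 25) - 65) = 386/(3 - 65) = 386/(-62) = 386*(-1/62) = -193/31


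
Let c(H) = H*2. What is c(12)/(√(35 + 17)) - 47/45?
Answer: -47/45 + 12*√13/13 ≈ 2.2838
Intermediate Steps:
c(H) = 2*H
c(12)/(√(35 + 17)) - 47/45 = (2*12)/(√(35 + 17)) - 47/45 = 24/(√52) - 47*1/45 = 24/((2*√13)) - 47/45 = 24*(√13/26) - 47/45 = 12*√13/13 - 47/45 = -47/45 + 12*√13/13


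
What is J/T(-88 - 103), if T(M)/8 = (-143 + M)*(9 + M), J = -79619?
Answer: -79619/486304 ≈ -0.16372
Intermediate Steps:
T(M) = 8*(-143 + M)*(9 + M) (T(M) = 8*((-143 + M)*(9 + M)) = 8*(-143 + M)*(9 + M))
J/T(-88 - 103) = -79619/(-10296 - 1072*(-88 - 103) + 8*(-88 - 103)**2) = -79619/(-10296 - 1072*(-191) + 8*(-191)**2) = -79619/(-10296 + 204752 + 8*36481) = -79619/(-10296 + 204752 + 291848) = -79619/486304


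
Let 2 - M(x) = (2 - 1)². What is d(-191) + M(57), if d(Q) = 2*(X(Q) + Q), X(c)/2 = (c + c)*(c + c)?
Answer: 583315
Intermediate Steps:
X(c) = 8*c² (X(c) = 2*((c + c)*(c + c)) = 2*((2*c)*(2*c)) = 2*(4*c²) = 8*c²)
d(Q) = 2*Q + 16*Q² (d(Q) = 2*(8*Q² + Q) = 2*(Q + 8*Q²) = 2*Q + 16*Q²)
M(x) = 1 (M(x) = 2 - (2 - 1)² = 2 - 1*1² = 2 - 1*1 = 2 - 1 = 1)
d(-191) + M(57) = 2*(-191)*(1 + 8*(-191)) + 1 = 2*(-191)*(1 - 1528) + 1 = 2*(-191)*(-1527) + 1 = 583314 + 1 = 583315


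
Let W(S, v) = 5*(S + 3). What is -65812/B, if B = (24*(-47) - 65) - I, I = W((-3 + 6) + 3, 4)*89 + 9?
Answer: 65812/5207 ≈ 12.639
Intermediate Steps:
W(S, v) = 15 + 5*S (W(S, v) = 5*(3 + S) = 15 + 5*S)
I = 4014 (I = (15 + 5*((-3 + 6) + 3))*89 + 9 = (15 + 5*(3 + 3))*89 + 9 = (15 + 5*6)*89 + 9 = (15 + 30)*89 + 9 = 45*89 + 9 = 4005 + 9 = 4014)
B = -5207 (B = (24*(-47) - 65) - 1*4014 = (-1128 - 65) - 4014 = -1193 - 4014 = -5207)
-65812/B = -65812/(-5207) = -65812*(-1/5207) = 65812/5207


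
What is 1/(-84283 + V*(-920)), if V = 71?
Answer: -1/149603 ≈ -6.6844e-6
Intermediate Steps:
1/(-84283 + V*(-920)) = 1/(-84283 + 71*(-920)) = 1/(-84283 - 65320) = 1/(-149603) = -1/149603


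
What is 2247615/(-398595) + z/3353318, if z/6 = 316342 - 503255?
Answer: -266132778666/44553859607 ≈ -5.9733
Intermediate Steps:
z = -1121478 (z = 6*(316342 - 503255) = 6*(-186913) = -1121478)
2247615/(-398595) + z/3353318 = 2247615/(-398595) - 1121478/3353318 = 2247615*(-1/398595) - 1121478*1/3353318 = -149841/26573 - 560739/1676659 = -266132778666/44553859607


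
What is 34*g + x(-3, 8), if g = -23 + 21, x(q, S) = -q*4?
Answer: -56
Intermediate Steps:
x(q, S) = -4*q
g = -2
34*g + x(-3, 8) = 34*(-2) - 4*(-3) = -68 + 12 = -56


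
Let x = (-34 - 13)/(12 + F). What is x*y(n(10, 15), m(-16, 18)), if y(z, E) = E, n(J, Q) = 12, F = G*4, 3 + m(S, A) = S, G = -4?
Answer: -893/4 ≈ -223.25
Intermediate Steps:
m(S, A) = -3 + S
F = -16 (F = -4*4 = -16)
x = 47/4 (x = (-34 - 13)/(12 - 16) = -47/(-4) = -47*(-¼) = 47/4 ≈ 11.750)
x*y(n(10, 15), m(-16, 18)) = 47*(-3 - 16)/4 = (47/4)*(-19) = -893/4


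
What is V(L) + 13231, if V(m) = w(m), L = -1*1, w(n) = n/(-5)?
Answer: 66156/5 ≈ 13231.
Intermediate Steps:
w(n) = -n/5 (w(n) = n*(-⅕) = -n/5)
L = -1
V(m) = -m/5
V(L) + 13231 = -⅕*(-1) + 13231 = ⅕ + 13231 = 66156/5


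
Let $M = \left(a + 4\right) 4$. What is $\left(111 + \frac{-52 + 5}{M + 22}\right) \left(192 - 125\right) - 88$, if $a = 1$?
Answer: $\frac{305509}{42} \approx 7274.0$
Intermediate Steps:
$M = 20$ ($M = \left(1 + 4\right) 4 = 5 \cdot 4 = 20$)
$\left(111 + \frac{-52 + 5}{M + 22}\right) \left(192 - 125\right) - 88 = \left(111 + \frac{-52 + 5}{20 + 22}\right) \left(192 - 125\right) - 88 = \left(111 - \frac{47}{42}\right) 67 - 88 = \frac{4615}{42} \cdot 67 - 88 = \frac{309205}{42} - 88 = \frac{305509}{42}$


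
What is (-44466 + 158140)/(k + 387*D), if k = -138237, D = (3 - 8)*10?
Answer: -113674/157587 ≈ -0.72134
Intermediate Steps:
D = -50 (D = -5*10 = -50)
(-44466 + 158140)/(k + 387*D) = (-44466 + 158140)/(-138237 + 387*(-50)) = 113674/(-138237 - 19350) = 113674/(-157587) = 113674*(-1/157587) = -113674/157587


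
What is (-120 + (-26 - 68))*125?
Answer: -26750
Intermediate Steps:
(-120 + (-26 - 68))*125 = (-120 - 94)*125 = -214*125 = -26750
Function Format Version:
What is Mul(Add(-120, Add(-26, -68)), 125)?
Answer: -26750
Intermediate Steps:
Mul(Add(-120, Add(-26, -68)), 125) = Mul(Add(-120, -94), 125) = Mul(-214, 125) = -26750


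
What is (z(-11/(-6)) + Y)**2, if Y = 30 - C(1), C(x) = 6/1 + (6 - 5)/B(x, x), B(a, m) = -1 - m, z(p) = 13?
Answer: 5625/4 ≈ 1406.3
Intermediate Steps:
C(x) = 6 + 1/(-1 - x) (C(x) = 6/1 + (6 - 5)/(-1 - x) = 6*1 + 1/(-1 - x) = 6 + 1/(-1 - x))
Y = 49/2 (Y = 30 - (5 + 6*1)/(1 + 1) = 30 - (5 + 6)/2 = 30 - 11/2 = 49/2 ≈ 24.500)
(z(-11/(-6)) + Y)**2 = (13 + 49/2)**2 = (75/2)**2 = 5625/4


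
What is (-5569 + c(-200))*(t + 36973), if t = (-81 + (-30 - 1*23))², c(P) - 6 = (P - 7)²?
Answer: 2048082694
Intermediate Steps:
c(P) = 6 + (-7 + P)² (c(P) = 6 + (P - 7)² = 6 + (-7 + P)²)
t = 17956 (t = (-81 + (-30 - 23))² = (-81 - 53)² = (-134)² = 17956)
(-5569 + c(-200))*(t + 36973) = (-5569 + (6 + (-7 - 200)²))*(17956 + 36973) = (-5569 + (6 + (-207)²))*54929 = (-5569 + (6 + 42849))*54929 = (-5569 + 42855)*54929 = 37286*54929 = 2048082694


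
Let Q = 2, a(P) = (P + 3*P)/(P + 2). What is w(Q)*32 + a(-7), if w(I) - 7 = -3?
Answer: 668/5 ≈ 133.60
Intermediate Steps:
a(P) = 4*P/(2 + P) (a(P) = (4*P)/(2 + P) = 4*P/(2 + P))
w(I) = 4 (w(I) = 7 - 3 = 4)
w(Q)*32 + a(-7) = 4*32 + 4*(-7)/(2 - 7) = 128 + 4*(-7)/(-5) = 128 + 4*(-7)*(-⅕) = 128 + 28/5 = 668/5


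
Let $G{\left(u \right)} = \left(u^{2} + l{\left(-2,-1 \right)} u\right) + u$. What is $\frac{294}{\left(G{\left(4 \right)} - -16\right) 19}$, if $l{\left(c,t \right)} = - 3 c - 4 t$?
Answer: $\frac{147}{722} \approx 0.2036$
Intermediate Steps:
$l{\left(c,t \right)} = - 4 t - 3 c$
$G{\left(u \right)} = u^{2} + 11 u$ ($G{\left(u \right)} = \left(u^{2} + \left(\left(-4\right) \left(-1\right) - -6\right) u\right) + u = \left(u^{2} + \left(4 + 6\right) u\right) + u = \left(u^{2} + 10 u\right) + u = u^{2} + 11 u$)
$\frac{294}{\left(G{\left(4 \right)} - -16\right) 19} = \frac{294}{\left(4 \left(11 + 4\right) - -16\right) 19} = \frac{294}{\left(4 \cdot 15 + 16\right) 19} = \frac{294}{\left(60 + 16\right) 19} = \frac{294}{76 \cdot 19} = \frac{294}{1444} = 294 \cdot \frac{1}{1444} = \frac{147}{722}$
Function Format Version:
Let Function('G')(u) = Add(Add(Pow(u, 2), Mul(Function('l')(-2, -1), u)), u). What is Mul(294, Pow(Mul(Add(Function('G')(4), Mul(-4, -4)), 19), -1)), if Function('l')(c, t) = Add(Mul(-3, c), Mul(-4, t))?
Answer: Rational(147, 722) ≈ 0.20360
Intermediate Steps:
Function('l')(c, t) = Add(Mul(-4, t), Mul(-3, c))
Function('G')(u) = Add(Pow(u, 2), Mul(11, u)) (Function('G')(u) = Add(Add(Pow(u, 2), Mul(Add(Mul(-4, -1), Mul(-3, -2)), u)), u) = Add(Add(Pow(u, 2), Mul(Add(4, 6), u)), u) = Add(Add(Pow(u, 2), Mul(10, u)), u) = Add(Pow(u, 2), Mul(11, u)))
Mul(294, Pow(Mul(Add(Function('G')(4), Mul(-4, -4)), 19), -1)) = Mul(294, Pow(Mul(Add(Mul(4, Add(11, 4)), Mul(-4, -4)), 19), -1)) = Mul(294, Pow(Mul(Add(Mul(4, 15), 16), 19), -1)) = Mul(294, Pow(Mul(Add(60, 16), 19), -1)) = Mul(294, Pow(Mul(76, 19), -1)) = Mul(294, Pow(1444, -1)) = Mul(294, Rational(1, 1444)) = Rational(147, 722)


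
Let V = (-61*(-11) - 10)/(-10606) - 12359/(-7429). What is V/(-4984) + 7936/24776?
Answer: 1204850958149/3765292314224 ≈ 0.31999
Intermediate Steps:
V = 7421705/4634822 (V = (671 - 10)*(-1/10606) - 12359*(-1/7429) = 661*(-1/10606) + 727/437 = -661/10606 + 727/437 = 7421705/4634822 ≈ 1.6013)
V/(-4984) + 7936/24776 = (7421705/4634822)/(-4984) + 7936/24776 = (7421705/4634822)*(-1/4984) + 7936*(1/24776) = -7421705/23099952848 + 992/3097 = 1204850958149/3765292314224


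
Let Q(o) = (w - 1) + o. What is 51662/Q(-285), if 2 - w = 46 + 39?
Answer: -51662/369 ≈ -140.01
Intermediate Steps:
w = -83 (w = 2 - (46 + 39) = 2 - 1*85 = 2 - 85 = -83)
Q(o) = -84 + o (Q(o) = (-83 - 1) + o = -84 + o)
51662/Q(-285) = 51662/(-84 - 285) = 51662/(-369) = 51662*(-1/369) = -51662/369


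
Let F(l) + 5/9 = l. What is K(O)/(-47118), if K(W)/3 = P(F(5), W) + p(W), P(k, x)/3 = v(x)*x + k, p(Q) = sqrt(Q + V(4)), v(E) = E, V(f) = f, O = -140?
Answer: -88220/23559 - I*sqrt(34)/7853 ≈ -3.7446 - 0.00074251*I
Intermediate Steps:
p(Q) = sqrt(4 + Q) (p(Q) = sqrt(Q + 4) = sqrt(4 + Q))
F(l) = -5/9 + l
P(k, x) = 3*k + 3*x**2 (P(k, x) = 3*(x*x + k) = 3*(x**2 + k) = 3*(k + x**2) = 3*k + 3*x**2)
K(W) = 40 + 3*sqrt(4 + W) + 9*W**2 (K(W) = 3*((3*(-5/9 + 5) + 3*W**2) + sqrt(4 + W)) = 3*((3*(40/9) + 3*W**2) + sqrt(4 + W)) = 3*((40/3 + 3*W**2) + sqrt(4 + W)) = 3*(40/3 + sqrt(4 + W) + 3*W**2) = 40 + 3*sqrt(4 + W) + 9*W**2)
K(O)/(-47118) = (40 + 3*sqrt(4 - 140) + 9*(-140)**2)/(-47118) = (40 + 3*sqrt(-136) + 9*19600)*(-1/47118) = (40 + 3*(2*I*sqrt(34)) + 176400)*(-1/47118) = (40 + 6*I*sqrt(34) + 176400)*(-1/47118) = (176440 + 6*I*sqrt(34))*(-1/47118) = -88220/23559 - I*sqrt(34)/7853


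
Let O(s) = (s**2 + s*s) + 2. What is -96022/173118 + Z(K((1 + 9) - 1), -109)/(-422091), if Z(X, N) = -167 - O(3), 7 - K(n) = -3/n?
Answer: -6749608156/12178591623 ≈ -0.55422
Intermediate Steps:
O(s) = 2 + 2*s**2 (O(s) = (s**2 + s**2) + 2 = 2*s**2 + 2 = 2 + 2*s**2)
K(n) = 7 + 3/n (K(n) = 7 - (-3)/n = 7 + 3/n)
Z(X, N) = -187 (Z(X, N) = -167 - (2 + 2*3**2) = -167 - (2 + 2*9) = -167 - (2 + 18) = -167 - 1*20 = -167 - 20 = -187)
-96022/173118 + Z(K((1 + 9) - 1), -109)/(-422091) = -96022/173118 - 187/(-422091) = -96022*1/173118 - 187*(-1/422091) = -48011/86559 + 187/422091 = -6749608156/12178591623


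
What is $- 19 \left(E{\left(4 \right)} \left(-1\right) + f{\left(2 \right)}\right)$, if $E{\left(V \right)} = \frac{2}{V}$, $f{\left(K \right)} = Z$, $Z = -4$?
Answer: $\frac{171}{2} \approx 85.5$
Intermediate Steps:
$f{\left(K \right)} = -4$
$- 19 \left(E{\left(4 \right)} \left(-1\right) + f{\left(2 \right)}\right) = - 19 \left(\frac{2}{4} \left(-1\right) - 4\right) = - 19 \left(2 \cdot \frac{1}{4} \left(-1\right) - 4\right) = - 19 \left(\frac{1}{2} \left(-1\right) - 4\right) = - 19 \left(- \frac{1}{2} - 4\right) = \left(-19\right) \left(- \frac{9}{2}\right) = \frac{171}{2}$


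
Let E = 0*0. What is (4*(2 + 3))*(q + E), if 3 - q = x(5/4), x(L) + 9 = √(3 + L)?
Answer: 240 - 10*√17 ≈ 198.77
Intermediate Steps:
E = 0
x(L) = -9 + √(3 + L)
q = 12 - √17/2 (q = 3 - (-9 + √(3 + 5/4)) = 3 - (-9 + √(17/4)) = 3 - (-9 + √17/2) = 3 + (9 - √17/2) = 12 - √17/2 ≈ 9.9384)
(4*(2 + 3))*(q + E) = (4*(2 + 3))*((12 - √17/2) + 0) = (4*5)*(12 - √17/2) = 20*(12 - √17/2) = 240 - 10*√17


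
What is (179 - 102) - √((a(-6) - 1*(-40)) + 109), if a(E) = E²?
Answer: 77 - √185 ≈ 63.399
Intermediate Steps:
(179 - 102) - √((a(-6) - 1*(-40)) + 109) = (179 - 102) - √(((-6)² - 1*(-40)) + 109) = 77 - √((36 + 40) + 109) = 77 - √(76 + 109) = 77 - √185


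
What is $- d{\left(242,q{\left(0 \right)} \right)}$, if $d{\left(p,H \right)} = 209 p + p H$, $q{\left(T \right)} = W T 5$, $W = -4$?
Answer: $-50578$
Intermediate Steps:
$q{\left(T \right)} = - 20 T$ ($q{\left(T \right)} = - 4 T 5 = - 20 T$)
$d{\left(p,H \right)} = 209 p + H p$
$- d{\left(242,q{\left(0 \right)} \right)} = - 242 \left(209 - 0\right) = - 242 \left(209 + 0\right) = - 242 \cdot 209 = \left(-1\right) 50578 = -50578$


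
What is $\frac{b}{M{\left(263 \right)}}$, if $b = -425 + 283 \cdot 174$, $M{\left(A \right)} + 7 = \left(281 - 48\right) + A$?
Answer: $\frac{48817}{489} \approx 99.83$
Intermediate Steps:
$M{\left(A \right)} = 226 + A$ ($M{\left(A \right)} = -7 + \left(\left(281 - 48\right) + A\right) = -7 + \left(233 + A\right) = 226 + A$)
$b = 48817$ ($b = -425 + 49242 = 48817$)
$\frac{b}{M{\left(263 \right)}} = \frac{48817}{226 + 263} = \frac{48817}{489}$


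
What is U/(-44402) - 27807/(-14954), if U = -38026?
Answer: 901663609/331993754 ≈ 2.7159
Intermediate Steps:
U/(-44402) - 27807/(-14954) = -38026/(-44402) - 27807/(-14954) = -38026*(-1/44402) - 27807*(-1/14954) = 19013/22201 + 27807/14954 = 901663609/331993754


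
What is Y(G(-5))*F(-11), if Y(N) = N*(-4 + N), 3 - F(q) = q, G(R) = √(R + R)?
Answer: -140 - 56*I*√10 ≈ -140.0 - 177.09*I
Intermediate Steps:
G(R) = √2*√R (G(R) = √(2*R) = √2*√R)
F(q) = 3 - q
Y(G(-5))*F(-11) = ((√2*√(-5))*(-4 + √2*√(-5)))*(3 - 1*(-11)) = ((√2*(I*√5))*(-4 + √2*(I*√5)))*(3 + 11) = ((I*√10)*(-4 + I*√10))*14 = (I*√10*(-4 + I*√10))*14 = 14*I*√10*(-4 + I*√10)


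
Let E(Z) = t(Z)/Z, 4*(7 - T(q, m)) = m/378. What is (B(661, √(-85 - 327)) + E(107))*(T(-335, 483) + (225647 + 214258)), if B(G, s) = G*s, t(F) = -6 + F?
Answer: 3199037741/7704 + 20936276701*I*√103/36 ≈ 4.1524e+5 + 5.9022e+9*I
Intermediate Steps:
T(q, m) = 7 - m/1512 (T(q, m) = 7 - m/(4*378) = 7 - m/1512)
E(Z) = (-6 + Z)/Z
(B(661, √(-85 - 327)) + E(107))*(T(-335, 483) + (225647 + 214258)) = (661*√(-85 - 327) + (-6 + 107)/107)*((7 - 1/1512*483) + (225647 + 214258)) = (661*√(-412) + (1/107)*101)*((7 - 23/72) + 439905) = (661*(2*I*√103) + 101/107)*(481/72 + 439905) = (1322*I*√103 + 101/107)*(31673641/72) = (101/107 + 1322*I*√103)*(31673641/72) = 3199037741/7704 + 20936276701*I*√103/36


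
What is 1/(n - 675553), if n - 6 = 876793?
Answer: 1/201246 ≈ 4.9690e-6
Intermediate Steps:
n = 876799 (n = 6 + 876793 = 876799)
1/(n - 675553) = 1/(876799 - 675553) = 1/201246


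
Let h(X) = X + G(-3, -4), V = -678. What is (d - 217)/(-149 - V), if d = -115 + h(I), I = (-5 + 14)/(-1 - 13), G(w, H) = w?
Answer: -4699/7406 ≈ -0.63449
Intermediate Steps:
I = -9/14 (I = 9/(-14) = 9*(-1/14) = -9/14 ≈ -0.64286)
h(X) = -3 + X (h(X) = X - 3 = -3 + X)
d = -1661/14 (d = -115 + (-3 - 9/14) = -115 - 51/14 = -1661/14 ≈ -118.64)
(d - 217)/(-149 - V) = (-1661/14 - 217)/(-149 - 1*(-678)) = -4699/(14*(-149 + 678)) = -4699/14/529 = -4699/14*1/529 = -4699/7406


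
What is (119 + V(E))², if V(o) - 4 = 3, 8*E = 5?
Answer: 15876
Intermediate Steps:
E = 5/8 (E = (⅛)*5 = 5/8 ≈ 0.62500)
V(o) = 7 (V(o) = 4 + 3 = 7)
(119 + V(E))² = (119 + 7)² = 126² = 15876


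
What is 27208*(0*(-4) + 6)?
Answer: 163248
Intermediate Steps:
27208*(0*(-4) + 6) = 27208*(0 + 6) = 27208*6 = 163248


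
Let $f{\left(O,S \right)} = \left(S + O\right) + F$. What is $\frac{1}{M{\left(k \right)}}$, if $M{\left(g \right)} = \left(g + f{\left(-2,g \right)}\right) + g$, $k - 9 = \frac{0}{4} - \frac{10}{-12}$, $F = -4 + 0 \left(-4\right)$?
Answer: $\frac{2}{47} \approx 0.042553$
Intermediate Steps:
$F = -4$ ($F = -4 + 0 = -4$)
$f{\left(O,S \right)} = -4 + O + S$ ($f{\left(O,S \right)} = \left(S + O\right) - 4 = \left(O + S\right) - 4 = -4 + O + S$)
$k = \frac{59}{6}$ ($k = 9 + \left(\frac{0}{4} - \frac{10}{-12}\right) = 9 + \left(0 \cdot \frac{1}{4} - - \frac{5}{6}\right) = 9 + \left(0 + \frac{5}{6}\right) = 9 + \frac{5}{6} = \frac{59}{6} \approx 9.8333$)
$M{\left(g \right)} = -6 + 3 g$ ($M{\left(g \right)} = \left(g - \left(6 - g\right)\right) + g = \left(g + \left(-6 + g\right)\right) + g = \left(-6 + 2 g\right) + g = -6 + 3 g$)
$\frac{1}{M{\left(k \right)}} = \frac{1}{-6 + 3 \cdot \frac{59}{6}} = \frac{1}{-6 + \frac{59}{2}} = \frac{1}{\frac{47}{2}} = \frac{2}{47}$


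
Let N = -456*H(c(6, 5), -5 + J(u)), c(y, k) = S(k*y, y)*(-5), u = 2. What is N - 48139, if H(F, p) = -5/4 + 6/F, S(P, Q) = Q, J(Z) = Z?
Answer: -237389/5 ≈ -47478.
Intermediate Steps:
c(y, k) = -5*y (c(y, k) = y*(-5) = -5*y)
H(F, p) = -5/4 + 6/F (H(F, p) = -5*¼ + 6/F = -5/4 + 6/F)
N = 3306/5 (N = -456*(-5/4 + 6/((-5*6))) = -456*(-5/4 + 6/(-30)) = -456*(-5/4 + 6*(-1/30)) = -456*(-5/4 - ⅕) = -456*(-29/20) = 3306/5 ≈ 661.20)
N - 48139 = 3306/5 - 48139 = -237389/5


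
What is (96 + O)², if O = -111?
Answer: 225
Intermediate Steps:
(96 + O)² = (96 - 111)² = (-15)² = 225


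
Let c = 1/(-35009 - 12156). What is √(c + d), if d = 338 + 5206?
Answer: √12332834328235/47165 ≈ 74.458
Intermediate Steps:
d = 5544
c = -1/47165 (c = 1/(-47165) = -1/47165 ≈ -2.1202e-5)
√(c + d) = √(-1/47165 + 5544) = √(261482759/47165) = √12332834328235/47165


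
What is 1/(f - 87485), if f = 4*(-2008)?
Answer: -1/95517 ≈ -1.0469e-5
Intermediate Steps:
f = -8032
1/(f - 87485) = 1/(-8032 - 87485) = 1/(-95517) = -1/95517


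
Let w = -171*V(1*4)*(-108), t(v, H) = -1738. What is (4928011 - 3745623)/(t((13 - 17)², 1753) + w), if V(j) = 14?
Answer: 591194/128407 ≈ 4.6041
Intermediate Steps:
w = 258552 (w = -171*14*(-108) = -2394*(-108) = 258552)
(4928011 - 3745623)/(t((13 - 17)², 1753) + w) = (4928011 - 3745623)/(-1738 + 258552) = 1182388/256814 = 1182388*(1/256814) = 591194/128407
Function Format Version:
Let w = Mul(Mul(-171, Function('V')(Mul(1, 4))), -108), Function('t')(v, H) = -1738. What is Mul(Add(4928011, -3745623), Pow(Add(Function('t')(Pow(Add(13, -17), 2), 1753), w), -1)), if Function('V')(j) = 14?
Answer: Rational(591194, 128407) ≈ 4.6041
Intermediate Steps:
w = 258552 (w = Mul(Mul(-171, 14), -108) = Mul(-2394, -108) = 258552)
Mul(Add(4928011, -3745623), Pow(Add(Function('t')(Pow(Add(13, -17), 2), 1753), w), -1)) = Mul(Add(4928011, -3745623), Pow(Add(-1738, 258552), -1)) = Mul(1182388, Pow(256814, -1)) = Mul(1182388, Rational(1, 256814)) = Rational(591194, 128407)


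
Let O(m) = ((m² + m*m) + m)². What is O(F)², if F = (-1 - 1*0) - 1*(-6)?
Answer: 9150625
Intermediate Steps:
F = 5 (F = (-1 + 0) + 6 = -1 + 6 = 5)
O(m) = (m + 2*m²)² (O(m) = ((m² + m²) + m)² = (2*m² + m)² = (m + 2*m²)²)
O(F)² = (5²*(1 + 2*5)²)² = (25*(1 + 10)²)² = (25*11²)² = (25*121)² = 3025² = 9150625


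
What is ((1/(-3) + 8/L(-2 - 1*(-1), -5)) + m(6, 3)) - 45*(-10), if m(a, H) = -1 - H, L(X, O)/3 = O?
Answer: 6677/15 ≈ 445.13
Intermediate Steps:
L(X, O) = 3*O
((1/(-3) + 8/L(-2 - 1*(-1), -5)) + m(6, 3)) - 45*(-10) = ((1/(-3) + 8/((3*(-5)))) + (-1 - 1*3)) - 45*(-10) = ((1*(-⅓) + 8/(-15)) + (-1 - 3)) + 450 = ((-⅓ + 8*(-1/15)) - 4) + 450 = ((-⅓ - 8/15) - 4) + 450 = (-13/15 - 4) + 450 = -73/15 + 450 = 6677/15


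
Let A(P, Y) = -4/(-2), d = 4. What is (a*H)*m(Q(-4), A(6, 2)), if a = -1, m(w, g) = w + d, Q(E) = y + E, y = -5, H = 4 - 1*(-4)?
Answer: 40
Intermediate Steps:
H = 8 (H = 4 + 4 = 8)
A(P, Y) = 2 (A(P, Y) = -4*(-½) = 2)
Q(E) = -5 + E
m(w, g) = 4 + w (m(w, g) = w + 4 = 4 + w)
(a*H)*m(Q(-4), A(6, 2)) = (-1*8)*(4 + (-5 - 4)) = -8*(4 - 9) = -8*(-5) = 40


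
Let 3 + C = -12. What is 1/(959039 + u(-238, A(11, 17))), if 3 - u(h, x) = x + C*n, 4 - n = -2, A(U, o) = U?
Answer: 1/959121 ≈ 1.0426e-6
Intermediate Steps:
C = -15 (C = -3 - 12 = -15)
n = 6 (n = 4 - 1*(-2) = 4 + 2 = 6)
u(h, x) = 93 - x (u(h, x) = 3 - (x - 15*6) = 3 - (x - 90) = 3 - (-90 + x) = 3 + (90 - x) = 93 - x)
1/(959039 + u(-238, A(11, 17))) = 1/(959039 + (93 - 1*11)) = 1/(959039 + (93 - 11)) = 1/(959039 + 82) = 1/959121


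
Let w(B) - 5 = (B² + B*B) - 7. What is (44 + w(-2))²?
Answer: 2500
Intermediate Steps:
w(B) = -2 + 2*B² (w(B) = 5 + ((B² + B*B) - 7) = 5 + ((B² + B²) - 7) = 5 + (2*B² - 7) = 5 + (-7 + 2*B²) = -2 + 2*B²)
(44 + w(-2))² = (44 + (-2 + 2*(-2)²))² = (44 + (-2 + 2*4))² = (44 + (-2 + 8))² = (44 + 6)² = 50² = 2500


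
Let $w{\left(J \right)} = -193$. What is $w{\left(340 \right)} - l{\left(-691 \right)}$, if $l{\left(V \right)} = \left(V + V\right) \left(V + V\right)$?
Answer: $-1910117$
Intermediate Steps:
$l{\left(V \right)} = 4 V^{2}$ ($l{\left(V \right)} = 2 V 2 V = 4 V^{2}$)
$w{\left(340 \right)} - l{\left(-691 \right)} = -193 - 4 \left(-691\right)^{2} = -193 - 4 \cdot 477481 = -193 - 1909924 = -1910117$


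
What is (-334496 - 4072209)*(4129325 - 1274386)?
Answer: -12580873965995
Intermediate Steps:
(-334496 - 4072209)*(4129325 - 1274386) = -4406705*2854939 = -12580873965995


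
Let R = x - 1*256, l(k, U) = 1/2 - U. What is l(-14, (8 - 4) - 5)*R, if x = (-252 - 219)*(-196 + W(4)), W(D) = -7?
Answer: 286071/2 ≈ 1.4304e+5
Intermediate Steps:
l(k, U) = ½ - U
x = 95613 (x = (-252 - 219)*(-196 - 7) = -471*(-203) = 95613)
R = 95357 (R = 95613 - 1*256 = 95613 - 256 = 95357)
l(-14, (8 - 4) - 5)*R = (½ - ((8 - 4) - 5))*95357 = (½ - (4 - 5))*95357 = (½ - 1*(-1))*95357 = (½ + 1)*95357 = (3/2)*95357 = 286071/2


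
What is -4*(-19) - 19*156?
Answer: -2888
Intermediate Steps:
-4*(-19) - 19*156 = 76 - 2964 = -2888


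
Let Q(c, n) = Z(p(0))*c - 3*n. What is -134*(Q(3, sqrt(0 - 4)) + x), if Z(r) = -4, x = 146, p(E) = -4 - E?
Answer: -17956 + 804*I ≈ -17956.0 + 804.0*I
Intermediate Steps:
Q(c, n) = -4*c - 3*n
-134*(Q(3, sqrt(0 - 4)) + x) = -134*((-4*3 - 3*sqrt(0 - 4)) + 146) = -134*((-12 - 6*I) + 146) = -134*(134 - 6*I) = -17956 + 804*I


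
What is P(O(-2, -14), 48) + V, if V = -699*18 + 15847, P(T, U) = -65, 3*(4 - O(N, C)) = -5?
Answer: 3200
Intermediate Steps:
O(N, C) = 17/3 (O(N, C) = 4 - ⅓*(-5) = 4 + 5/3 = 17/3)
V = 3265 (V = -12582 + 15847 = 3265)
P(O(-2, -14), 48) + V = -65 + 3265 = 3200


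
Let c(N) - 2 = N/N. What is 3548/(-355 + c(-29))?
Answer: -887/88 ≈ -10.080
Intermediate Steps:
c(N) = 3 (c(N) = 2 + N/N = 2 + 1 = 3)
3548/(-355 + c(-29)) = 3548/(-355 + 3) = 3548/(-352) = -1/352*3548 = -887/88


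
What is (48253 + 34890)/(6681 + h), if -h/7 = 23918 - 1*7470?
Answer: -83143/108455 ≈ -0.76661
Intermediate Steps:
h = -115136 (h = -7*(23918 - 1*7470) = -7*(23918 - 7470) = -7*16448 = -115136)
(48253 + 34890)/(6681 + h) = (48253 + 34890)/(6681 - 115136) = 83143/(-108455) = 83143*(-1/108455) = -83143/108455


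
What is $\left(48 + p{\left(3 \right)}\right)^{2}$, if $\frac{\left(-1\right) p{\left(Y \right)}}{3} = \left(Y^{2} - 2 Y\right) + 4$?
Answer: $729$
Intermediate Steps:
$p{\left(Y \right)} = -12 - 3 Y^{2} + 6 Y$ ($p{\left(Y \right)} = - 3 \left(\left(Y^{2} - 2 Y\right) + 4\right) = - 3 \left(4 + Y^{2} - 2 Y\right) = -12 - 3 Y^{2} + 6 Y$)
$\left(48 + p{\left(3 \right)}\right)^{2} = \left(48 - \left(-6 + 27\right)\right)^{2} = \left(48 - 21\right)^{2} = 27^{2} = 729$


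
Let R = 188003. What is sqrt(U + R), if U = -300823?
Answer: 2*I*sqrt(28205) ≈ 335.89*I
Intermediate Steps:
sqrt(U + R) = sqrt(-300823 + 188003) = sqrt(-112820) = 2*I*sqrt(28205)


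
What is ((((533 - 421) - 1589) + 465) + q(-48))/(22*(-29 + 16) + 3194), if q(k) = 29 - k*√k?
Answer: -983/2908 + 48*I*√3/727 ≈ -0.33803 + 0.11436*I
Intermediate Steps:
q(k) = 29 - k^(3/2)
((((533 - 421) - 1589) + 465) + q(-48))/(22*(-29 + 16) + 3194) = ((((533 - 421) - 1589) + 465) + (29 - (-48)^(3/2)))/(22*(-29 + 16) + 3194) = (((112 - 1589) + 465) + (29 - (-192)*I*√3))/(22*(-13) + 3194) = ((-1477 + 465) + (29 + 192*I*√3))/(-286 + 3194) = (-1012 + (29 + 192*I*√3))/2908 = (-983 + 192*I*√3)*(1/2908) = -983/2908 + 48*I*√3/727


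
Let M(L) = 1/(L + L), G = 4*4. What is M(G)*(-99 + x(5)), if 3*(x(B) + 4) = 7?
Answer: -151/48 ≈ -3.1458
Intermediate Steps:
x(B) = -5/3 (x(B) = -4 + (⅓)*7 = -4 + 7/3 = -5/3)
G = 16
M(L) = 1/(2*L)
M(G)*(-99 + x(5)) = ((½)/16)*(-99 - 5/3) = ((½)*(1/16))*(-302/3) = (1/32)*(-302/3) = -151/48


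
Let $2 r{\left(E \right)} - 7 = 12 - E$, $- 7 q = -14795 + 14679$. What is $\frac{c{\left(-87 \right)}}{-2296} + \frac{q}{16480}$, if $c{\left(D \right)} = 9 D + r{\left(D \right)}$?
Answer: $\frac{53877}{168920} \approx 0.31895$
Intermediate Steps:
$q = \frac{116}{7}$ ($q = - \frac{-14795 + 14679}{7} = \left(- \frac{1}{7}\right) \left(-116\right) = \frac{116}{7} \approx 16.571$)
$r{\left(E \right)} = \frac{19}{2} - \frac{E}{2}$ ($r{\left(E \right)} = \frac{7}{2} + \frac{12 - E}{2} = \frac{7}{2} - \left(-6 + \frac{E}{2}\right) = \frac{19}{2} - \frac{E}{2}$)
$c{\left(D \right)} = \frac{19}{2} + \frac{17 D}{2}$ ($c{\left(D \right)} = 9 D - \left(- \frac{19}{2} + \frac{D}{2}\right) = \frac{19}{2} + \frac{17 D}{2}$)
$\frac{c{\left(-87 \right)}}{-2296} + \frac{q}{16480} = \frac{\frac{19}{2} + \frac{17}{2} \left(-87\right)}{-2296} + \frac{116}{7 \cdot 16480} = \left(\frac{19}{2} - \frac{1479}{2}\right) \left(- \frac{1}{2296}\right) + \frac{116}{7} \cdot \frac{1}{16480} = \left(-730\right) \left(- \frac{1}{2296}\right) + \frac{29}{28840} = \frac{365}{1148} + \frac{29}{28840} = \frac{53877}{168920}$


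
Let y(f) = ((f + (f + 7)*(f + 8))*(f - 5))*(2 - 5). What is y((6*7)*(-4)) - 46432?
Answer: 13235816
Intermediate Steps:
y(f) = -3*(-5 + f)*(f + (7 + f)*(8 + f)) (y(f) = ((f + (7 + f)*(8 + f))*(-5 + f))*(-3) = ((-5 + f)*(f + (7 + f)*(8 + f)))*(-3) = -3*(-5 + f)*(f + (7 + f)*(8 + f)))
y((6*7)*(-4)) - 46432 = (840 - 33*((6*7)*(-4))**2 - 3*((6*7)*(-4))**3 + 72*((6*7)*(-4))) - 46432 = (840 - 33*(42*(-4))**2 - 3*(42*(-4))**3 + 72*(42*(-4))) - 46432 = (840 - 33*(-168)**2 - 3*(-168)**3 + 72*(-168)) - 46432 = (840 - 33*28224 - 3*(-4741632) - 12096) - 46432 = (840 - 931392 + 14224896 - 12096) - 46432 = 13282248 - 46432 = 13235816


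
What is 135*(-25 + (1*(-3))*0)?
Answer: -3375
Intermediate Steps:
135*(-25 + (1*(-3))*0) = 135*(-25 - 3*0) = 135*(-25 + 0) = 135*(-25) = -3375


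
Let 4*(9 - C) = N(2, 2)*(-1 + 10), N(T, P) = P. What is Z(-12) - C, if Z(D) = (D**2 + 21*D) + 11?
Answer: -203/2 ≈ -101.50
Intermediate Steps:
Z(D) = 11 + D**2 + 21*D
C = 9/2 (C = 9 - (-1 + 10)/2 = 9 - 9/2 = 9/2 ≈ 4.5000)
Z(-12) - C = (11 + (-12)**2 + 21*(-12)) - 1*9/2 = (11 + 144 - 252) - 9/2 = -97 - 9/2 = -203/2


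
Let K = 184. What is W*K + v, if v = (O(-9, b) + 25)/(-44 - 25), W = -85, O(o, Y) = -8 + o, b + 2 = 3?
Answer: -1079168/69 ≈ -15640.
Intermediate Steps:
b = 1 (b = -2 + 3 = 1)
v = -8/69 (v = ((-8 - 9) + 25)/(-44 - 25) = (-17 + 25)/(-69) = 8*(-1/69) = -8/69 ≈ -0.11594)
W*K + v = -85*184 - 8/69 = -15640 - 8/69 = -1079168/69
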